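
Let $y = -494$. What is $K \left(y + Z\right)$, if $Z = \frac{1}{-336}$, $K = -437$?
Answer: $\frac{72535445}{336} \approx 2.1588 \cdot 10^{5}$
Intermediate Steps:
$Z = - \frac{1}{336} \approx -0.0029762$
$K \left(y + Z\right) = - 437 \left(-494 - \frac{1}{336}\right) = \left(-437\right) \left(- \frac{165985}{336}\right) = \frac{72535445}{336}$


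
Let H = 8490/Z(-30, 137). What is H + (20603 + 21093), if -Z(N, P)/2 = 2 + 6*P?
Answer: 34353259/824 ≈ 41691.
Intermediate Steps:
Z(N, P) = -4 - 12*P (Z(N, P) = -2*(2 + 6*P) = -4 - 12*P)
H = -4245/824 (H = 8490/(-4 - 12*137) = 8490/(-4 - 1644) = 8490/(-1648) = 8490*(-1/1648) = -4245/824 ≈ -5.1517)
H + (20603 + 21093) = -4245/824 + (20603 + 21093) = -4245/824 + 41696 = 34353259/824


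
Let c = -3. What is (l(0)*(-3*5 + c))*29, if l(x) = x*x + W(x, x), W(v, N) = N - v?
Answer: 0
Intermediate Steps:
l(x) = x² (l(x) = x*x + (x - x) = x² + 0 = x²)
(l(0)*(-3*5 + c))*29 = (0²*(-3*5 - 3))*29 = (0*(-15 - 3))*29 = (0*(-18))*29 = 0*29 = 0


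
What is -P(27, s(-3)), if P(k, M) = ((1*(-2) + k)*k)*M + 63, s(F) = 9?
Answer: -6138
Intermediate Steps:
P(k, M) = 63 + M*k*(-2 + k) (P(k, M) = ((-2 + k)*k)*M + 63 = (k*(-2 + k))*M + 63 = M*k*(-2 + k) + 63 = 63 + M*k*(-2 + k))
-P(27, s(-3)) = -(63 + 9*27**2 - 2*9*27) = -(63 + 9*729 - 486) = -(63 + 6561 - 486) = -1*6138 = -6138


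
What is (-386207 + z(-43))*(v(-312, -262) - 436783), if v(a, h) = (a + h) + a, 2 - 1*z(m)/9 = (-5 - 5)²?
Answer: 169416855541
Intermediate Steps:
z(m) = -882 (z(m) = 18 - 9*(-5 - 5)² = 18 - 9*(-10)² = 18 - 9*100 = 18 - 900 = -882)
v(a, h) = h + 2*a
(-386207 + z(-43))*(v(-312, -262) - 436783) = (-386207 - 882)*((-262 + 2*(-312)) - 436783) = -387089*((-262 - 624) - 436783) = -387089*(-886 - 436783) = -387089*(-437669) = 169416855541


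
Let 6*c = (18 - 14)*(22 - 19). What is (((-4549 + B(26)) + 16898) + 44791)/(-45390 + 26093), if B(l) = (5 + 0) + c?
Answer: -57147/19297 ≈ -2.9614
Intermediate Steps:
c = 2 (c = ((18 - 14)*(22 - 19))/6 = (4*3)/6 = (1/6)*12 = 2)
B(l) = 7 (B(l) = (5 + 0) + 2 = 5 + 2 = 7)
(((-4549 + B(26)) + 16898) + 44791)/(-45390 + 26093) = (((-4549 + 7) + 16898) + 44791)/(-45390 + 26093) = ((-4542 + 16898) + 44791)/(-19297) = (12356 + 44791)*(-1/19297) = 57147*(-1/19297) = -57147/19297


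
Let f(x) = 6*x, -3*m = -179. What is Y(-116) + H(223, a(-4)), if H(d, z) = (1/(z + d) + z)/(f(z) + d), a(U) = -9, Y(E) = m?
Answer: 6467939/108498 ≈ 59.613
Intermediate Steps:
m = 179/3 (m = -⅓*(-179) = 179/3 ≈ 59.667)
Y(E) = 179/3
H(d, z) = (z + 1/(d + z))/(d + 6*z) (H(d, z) = (1/(z + d) + z)/(6*z + d) = (1/(d + z) + z)/(d + 6*z) = (z + 1/(d + z))/(d + 6*z))
Y(-116) + H(223, a(-4)) = 179/3 + (1 + (-9)² + 223*(-9))/(223² + 6*(-9)² + 7*223*(-9)) = 179/3 + (1 + 81 - 2007)/(49729 + 6*81 - 14049) = 179/3 - 1925/(49729 + 486 - 14049) = 179/3 - 1925/36166 = 6467939/108498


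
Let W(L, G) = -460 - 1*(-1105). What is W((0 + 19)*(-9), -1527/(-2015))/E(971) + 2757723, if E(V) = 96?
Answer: 88247351/32 ≈ 2.7577e+6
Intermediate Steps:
W(L, G) = 645 (W(L, G) = -460 + 1105 = 645)
W((0 + 19)*(-9), -1527/(-2015))/E(971) + 2757723 = 645/96 + 2757723 = 645*(1/96) + 2757723 = 215/32 + 2757723 = 88247351/32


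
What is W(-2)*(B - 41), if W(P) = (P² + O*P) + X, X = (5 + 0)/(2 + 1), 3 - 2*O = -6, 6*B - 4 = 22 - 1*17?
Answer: 395/3 ≈ 131.67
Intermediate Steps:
B = 3/2 (B = ⅔ + (22 - 1*17)/6 = ⅔ + (22 - 17)/6 = ⅔ + (⅙)*5 = ⅔ + ⅚ = 3/2 ≈ 1.5000)
O = 9/2 (O = 3/2 - ½*(-6) = 3/2 + 3 = 9/2 ≈ 4.5000)
X = 5/3 ≈ 1.6667
W(P) = 5/3 + P² + 9*P/2 (W(P) = (P² + 9*P/2) + 5/3 = 5/3 + P² + 9*P/2)
W(-2)*(B - 41) = (5/3 + (-2)² + (9/2)*(-2))*(3/2 - 41) = (5/3 + 4 - 9)*(-79/2) = -10/3*(-79/2) = 395/3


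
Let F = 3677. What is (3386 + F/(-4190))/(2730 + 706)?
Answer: 14183663/14396840 ≈ 0.98519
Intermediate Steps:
(3386 + F/(-4190))/(2730 + 706) = (3386 + 3677/(-4190))/(2730 + 706) = (3386 + 3677*(-1/4190))/3436 = (3386 - 3677/4190)*(1/3436) = (14183663/4190)*(1/3436) = 14183663/14396840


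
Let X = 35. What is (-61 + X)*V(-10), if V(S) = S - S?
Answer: 0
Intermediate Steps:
V(S) = 0
(-61 + X)*V(-10) = (-61 + 35)*0 = -26*0 = 0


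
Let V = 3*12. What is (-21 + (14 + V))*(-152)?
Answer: -4408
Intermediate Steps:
V = 36
(-21 + (14 + V))*(-152) = (-21 + (14 + 36))*(-152) = (-21 + 50)*(-152) = 29*(-152) = -4408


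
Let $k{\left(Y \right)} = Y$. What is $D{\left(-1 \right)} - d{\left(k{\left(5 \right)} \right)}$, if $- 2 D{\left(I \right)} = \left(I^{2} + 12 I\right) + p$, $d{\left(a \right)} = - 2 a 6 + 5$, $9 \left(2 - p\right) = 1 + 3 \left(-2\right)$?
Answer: $\frac{533}{9} \approx 59.222$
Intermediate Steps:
$p = \frac{23}{9}$ ($p = 2 - \frac{1 + 3 \left(-2\right)}{9} = 2 - \frac{1 - 6}{9} = 2 - - \frac{5}{9} = 2 + \frac{5}{9} = \frac{23}{9} \approx 2.5556$)
$d{\left(a \right)} = 5 - 12 a$ ($d{\left(a \right)} = - 2 \cdot 6 a + 5 = - 12 a + 5 = 5 - 12 a$)
$D{\left(I \right)} = - \frac{23}{18} - 6 I - \frac{I^{2}}{2}$ ($D{\left(I \right)} = - \frac{\left(I^{2} + 12 I\right) + \frac{23}{9}}{2} = - \frac{\frac{23}{9} + I^{2} + 12 I}{2} = - \frac{23}{18} - 6 I - \frac{I^{2}}{2}$)
$D{\left(-1 \right)} - d{\left(k{\left(5 \right)} \right)} = \left(- \frac{23}{18} - -6 - \frac{\left(-1\right)^{2}}{2}\right) - \left(5 - 60\right) = \left(- \frac{23}{18} + 6 - \frac{1}{2}\right) - \left(5 - 60\right) = \left(- \frac{23}{18} + 6 - \frac{1}{2}\right) - -55 = \frac{38}{9} + 55 = \frac{533}{9}$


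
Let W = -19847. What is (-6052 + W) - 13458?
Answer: -39357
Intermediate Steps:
(-6052 + W) - 13458 = (-6052 - 19847) - 13458 = -25899 - 13458 = -39357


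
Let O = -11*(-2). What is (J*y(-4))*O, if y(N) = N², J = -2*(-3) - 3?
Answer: 1056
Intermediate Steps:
O = 22
J = 3 (J = 6 - 3 = 3)
(J*y(-4))*O = (3*(-4)²)*22 = (3*16)*22 = 48*22 = 1056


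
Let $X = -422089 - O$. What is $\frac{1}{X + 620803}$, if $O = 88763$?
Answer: $\frac{1}{109951} \approx 9.095 \cdot 10^{-6}$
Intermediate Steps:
$X = -510852$ ($X = -422089 - 88763 = -510852$)
$\frac{1}{X + 620803} = \frac{1}{-510852 + 620803} = \frac{1}{109951}$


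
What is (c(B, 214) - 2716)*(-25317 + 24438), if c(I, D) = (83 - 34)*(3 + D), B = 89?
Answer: -6959043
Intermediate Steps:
c(I, D) = 147 + 49*D (c(I, D) = 49*(3 + D) = 147 + 49*D)
(c(B, 214) - 2716)*(-25317 + 24438) = ((147 + 49*214) - 2716)*(-25317 + 24438) = ((147 + 10486) - 2716)*(-879) = (10633 - 2716)*(-879) = 7917*(-879) = -6959043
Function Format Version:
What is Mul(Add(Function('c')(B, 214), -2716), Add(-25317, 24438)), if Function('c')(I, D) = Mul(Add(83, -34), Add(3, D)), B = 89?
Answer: -6959043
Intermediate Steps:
Function('c')(I, D) = Add(147, Mul(49, D)) (Function('c')(I, D) = Mul(49, Add(3, D)) = Add(147, Mul(49, D)))
Mul(Add(Function('c')(B, 214), -2716), Add(-25317, 24438)) = Mul(Add(Add(147, Mul(49, 214)), -2716), Add(-25317, 24438)) = Mul(Add(Add(147, 10486), -2716), -879) = Mul(Add(10633, -2716), -879) = Mul(7917, -879) = -6959043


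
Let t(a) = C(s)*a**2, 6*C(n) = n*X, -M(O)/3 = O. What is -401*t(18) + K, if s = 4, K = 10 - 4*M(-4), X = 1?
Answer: -86654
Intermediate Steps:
M(O) = -3*O
K = -38 (K = 10 - (-12)*(-4) = 10 - 4*12 = 10 - 48 = -38)
C(n) = n/6 (C(n) = (n*1)/6 = n/6)
t(a) = 2*a**2/3 (t(a) = ((1/6)*4)*a**2 = 2*a**2/3)
-401*t(18) + K = -802*18**2/3 - 38 = -802*324/3 - 38 = -401*216 - 38 = -86616 - 38 = -86654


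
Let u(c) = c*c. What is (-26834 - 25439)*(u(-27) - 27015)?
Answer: 1374048078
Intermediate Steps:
u(c) = c**2
(-26834 - 25439)*(u(-27) - 27015) = (-26834 - 25439)*((-27)**2 - 27015) = -52273*(729 - 27015) = -52273*(-26286) = 1374048078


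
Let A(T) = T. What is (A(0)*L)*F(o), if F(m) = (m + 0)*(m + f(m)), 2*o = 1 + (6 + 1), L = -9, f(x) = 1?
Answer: 0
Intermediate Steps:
o = 4 (o = (1 + (6 + 1))/2 = (1 + 7)/2 = (½)*8 = 4)
F(m) = m*(1 + m) (F(m) = (m + 0)*(m + 1) = m*(1 + m))
(A(0)*L)*F(o) = (0*(-9))*(4*(1 + 4)) = 0*(4*5) = 0*20 = 0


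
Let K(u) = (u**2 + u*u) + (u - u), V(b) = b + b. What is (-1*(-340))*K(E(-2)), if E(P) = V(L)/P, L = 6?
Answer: 24480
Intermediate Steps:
V(b) = 2*b
E(P) = 12/P (E(P) = (2*6)/P = 12/P)
K(u) = 2*u**2 (K(u) = (u**2 + u**2) + 0 = 2*u**2 + 0 = 2*u**2)
(-1*(-340))*K(E(-2)) = (-1*(-340))*(2*(12/(-2))**2) = 340*(2*(12*(-1/2))**2) = 340*(2*(-6)**2) = 340*(2*36) = 340*72 = 24480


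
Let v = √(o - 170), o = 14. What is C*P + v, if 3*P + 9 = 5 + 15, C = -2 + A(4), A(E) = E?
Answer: 22/3 + 2*I*√39 ≈ 7.3333 + 12.49*I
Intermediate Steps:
C = 2 (C = -2 + 4 = 2)
P = 11/3 (P = -3 + (5 + 15)/3 = -3 + (⅓)*20 = -3 + 20/3 = 11/3 ≈ 3.6667)
v = 2*I*√39 (v = √(14 - 170) = √(-156) = 2*I*√39 ≈ 12.49*I)
C*P + v = 2*(11/3) + 2*I*√39 = 22/3 + 2*I*√39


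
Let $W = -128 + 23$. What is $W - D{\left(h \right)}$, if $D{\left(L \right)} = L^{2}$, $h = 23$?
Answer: $-634$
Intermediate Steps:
$W = -105$
$W - D{\left(h \right)} = -105 - 23^{2} = -105 - 529 = -634$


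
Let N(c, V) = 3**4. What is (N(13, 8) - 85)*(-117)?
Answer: 468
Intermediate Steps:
N(c, V) = 81
(N(13, 8) - 85)*(-117) = (81 - 85)*(-117) = -4*(-117) = 468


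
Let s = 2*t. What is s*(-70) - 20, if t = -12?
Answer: 1660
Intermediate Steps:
s = -24 (s = 2*(-12) = -24)
s*(-70) - 20 = -24*(-70) - 20 = 1680 - 20 = 1660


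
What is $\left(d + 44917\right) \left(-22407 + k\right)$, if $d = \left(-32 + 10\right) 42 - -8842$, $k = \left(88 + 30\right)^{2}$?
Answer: $-448199305$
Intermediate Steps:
$k = 13924$ ($k = 118^{2} = 13924$)
$d = 7918$ ($d = \left(-22\right) 42 + 8842 = -924 + 8842 = 7918$)
$\left(d + 44917\right) \left(-22407 + k\right) = \left(7918 + 44917\right) \left(-22407 + 13924\right) = 52835 \left(-8483\right) = -448199305$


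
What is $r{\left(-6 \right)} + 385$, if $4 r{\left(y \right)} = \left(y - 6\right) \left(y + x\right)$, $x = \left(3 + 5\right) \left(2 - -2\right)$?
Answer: $307$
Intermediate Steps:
$x = 32$ ($x = 8 \left(2 + 2\right) = 8 \cdot 4 = 32$)
$r{\left(y \right)} = \frac{\left(-6 + y\right) \left(32 + y\right)}{4}$ ($r{\left(y \right)} = \frac{\left(y - 6\right) \left(y + 32\right)}{4} = \frac{\left(-6 + y\right) \left(32 + y\right)}{4}$)
$r{\left(-6 \right)} + 385 = \left(-48 + \frac{\left(-6\right)^{2}}{4} + \frac{13}{2} \left(-6\right)\right) + 385 = \left(-48 + \frac{1}{4} \cdot 36 - 39\right) + 385 = \left(-48 + 9 - 39\right) + 385 = -78 + 385 = 307$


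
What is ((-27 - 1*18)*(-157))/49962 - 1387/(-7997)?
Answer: 3812003/12107458 ≈ 0.31485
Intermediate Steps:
((-27 - 1*18)*(-157))/49962 - 1387/(-7997) = ((-27 - 18)*(-157))*(1/49962) - 1387*(-1/7997) = -45*(-157)*(1/49962) + 1387/7997 = 7065*(1/49962) + 1387/7997 = 2355/16654 + 1387/7997 = 3812003/12107458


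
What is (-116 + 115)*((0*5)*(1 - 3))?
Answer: 0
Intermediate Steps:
(-116 + 115)*((0*5)*(1 - 3)) = -0*(-2) = -1*0 = 0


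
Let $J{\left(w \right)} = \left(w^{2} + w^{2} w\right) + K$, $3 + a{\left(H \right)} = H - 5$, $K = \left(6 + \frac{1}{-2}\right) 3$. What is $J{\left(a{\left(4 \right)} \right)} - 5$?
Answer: $- \frac{73}{2} \approx -36.5$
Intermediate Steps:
$K = \frac{33}{2}$ ($K = \left(6 - \frac{1}{2}\right) 3 = \frac{11}{2} \cdot 3 = \frac{33}{2} \approx 16.5$)
$a{\left(H \right)} = -8 + H$ ($a{\left(H \right)} = -3 + \left(H - 5\right) = -3 + \left(-5 + H\right) = -8 + H$)
$J{\left(w \right)} = \frac{33}{2} + w^{2} + w^{3}$ ($J{\left(w \right)} = \left(w^{2} + w^{2} w\right) + \frac{33}{2} = \left(w^{2} + w^{3}\right) + \frac{33}{2} = \frac{33}{2} + w^{2} + w^{3}$)
$J{\left(a{\left(4 \right)} \right)} - 5 = \left(\frac{33}{2} + \left(-8 + 4\right)^{2} + \left(-8 + 4\right)^{3}\right) - 5 = \left(\frac{33}{2} + \left(-4\right)^{2} + \left(-4\right)^{3}\right) - 5 = \left(\frac{33}{2} + 16 - 64\right) - 5 = - \frac{63}{2} - 5 = - \frac{73}{2}$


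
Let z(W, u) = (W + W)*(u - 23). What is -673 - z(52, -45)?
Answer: 6399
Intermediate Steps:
z(W, u) = 2*W*(-23 + u) (z(W, u) = (2*W)*(-23 + u) = 2*W*(-23 + u))
-673 - z(52, -45) = -673 - 2*52*(-23 - 45) = -673 - 2*52*(-68) = -673 - 1*(-7072) = -673 + 7072 = 6399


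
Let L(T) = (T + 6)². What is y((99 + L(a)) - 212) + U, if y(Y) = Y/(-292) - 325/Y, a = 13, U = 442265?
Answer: 8006726459/18104 ≈ 4.4226e+5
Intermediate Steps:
L(T) = (6 + T)²
y(Y) = -325/Y - Y/292 (y(Y) = Y*(-1/292) - 325/Y = -Y/292 - 325/Y = -325/Y - Y/292)
y((99 + L(a)) - 212) + U = (-325/((99 + (6 + 13)²) - 212) - ((99 + (6 + 13)²) - 212)/292) + 442265 = (-325/((99 + 19²) - 212) - ((99 + 19²) - 212)/292) + 442265 = (-325/((99 + 361) - 212) - ((99 + 361) - 212)/292) + 442265 = (-325/(460 - 212) - (460 - 212)/292) + 442265 = (-325/248 - 1/292*248) + 442265 = (-325*1/248 - 62/73) + 442265 = (-325/248 - 62/73) + 442265 = -39101/18104 + 442265 = 8006726459/18104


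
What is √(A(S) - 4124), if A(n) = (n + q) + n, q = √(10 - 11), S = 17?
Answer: √(-4090 + I) ≈ 0.00782 + 63.953*I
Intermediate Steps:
q = I (q = √(-1) = I ≈ 1.0*I)
A(n) = I + 2*n (A(n) = (n + I) + n = (I + n) + n = I + 2*n)
√(A(S) - 4124) = √((I + 2*17) - 4124) = √((I + 34) - 4124) = √((34 + I) - 4124) = √(-4090 + I)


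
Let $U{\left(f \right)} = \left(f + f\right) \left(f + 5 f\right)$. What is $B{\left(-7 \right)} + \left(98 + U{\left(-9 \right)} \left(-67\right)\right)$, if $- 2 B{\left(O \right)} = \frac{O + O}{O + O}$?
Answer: $- \frac{130053}{2} \approx -65027.0$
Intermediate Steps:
$U{\left(f \right)} = 12 f^{2}$ ($U{\left(f \right)} = 2 f 6 f = 12 f^{2}$)
$B{\left(O \right)} = - \frac{1}{2}$ ($B{\left(O \right)} = - \frac{\left(O + O\right) \frac{1}{O + O}}{2} = - \frac{2 O \frac{1}{2 O}}{2} = \left(- \frac{1}{2}\right) 1 = - \frac{1}{2}$)
$B{\left(-7 \right)} + \left(98 + U{\left(-9 \right)} \left(-67\right)\right) = - \frac{1}{2} + \left(98 + 12 \left(-9\right)^{2} \left(-67\right)\right) = - \frac{1}{2} + \left(98 + 12 \cdot 81 \left(-67\right)\right) = - \frac{1}{2} + \left(98 + 972 \left(-67\right)\right) = - \frac{1}{2} + \left(98 - 65124\right) = - \frac{1}{2} - 65026 = - \frac{130053}{2}$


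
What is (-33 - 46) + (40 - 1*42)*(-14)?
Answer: -51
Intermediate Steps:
(-33 - 46) + (40 - 1*42)*(-14) = -79 + (40 - 42)*(-14) = -79 - 2*(-14) = -79 + 28 = -51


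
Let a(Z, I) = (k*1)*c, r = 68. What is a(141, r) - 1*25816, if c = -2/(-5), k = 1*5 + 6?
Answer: -129058/5 ≈ -25812.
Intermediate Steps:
k = 11 (k = 5 + 6 = 11)
c = 2/5 (c = -2*(-1/5) = 2/5 ≈ 0.40000)
a(Z, I) = 22/5 (a(Z, I) = (11*1)*(2/5) = 11*(2/5) = 22/5)
a(141, r) - 1*25816 = 22/5 - 1*25816 = 22/5 - 25816 = -129058/5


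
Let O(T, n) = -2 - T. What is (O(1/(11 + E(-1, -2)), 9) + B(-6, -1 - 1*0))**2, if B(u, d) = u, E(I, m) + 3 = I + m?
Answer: 1681/25 ≈ 67.240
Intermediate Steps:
E(I, m) = -3 + I + m (E(I, m) = -3 + (I + m) = -3 + I + m)
(O(1/(11 + E(-1, -2)), 9) + B(-6, -1 - 1*0))**2 = ((-2 - 1/(11 + (-3 - 1 - 2))) - 6)**2 = ((-2 - 1/(11 - 6)) - 6)**2 = ((-2 - 1/5) - 6)**2 = (-11/5 - 6)**2 = (-41/5)**2 = 1681/25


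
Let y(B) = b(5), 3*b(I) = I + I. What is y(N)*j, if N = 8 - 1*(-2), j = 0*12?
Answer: 0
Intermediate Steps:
j = 0
N = 10 (N = 8 + 2 = 10)
b(I) = 2*I/3 (b(I) = (I + I)/3 = (2*I)/3 = 2*I/3)
y(B) = 10/3 (y(B) = (2/3)*5 = 10/3)
y(N)*j = (10/3)*0 = 0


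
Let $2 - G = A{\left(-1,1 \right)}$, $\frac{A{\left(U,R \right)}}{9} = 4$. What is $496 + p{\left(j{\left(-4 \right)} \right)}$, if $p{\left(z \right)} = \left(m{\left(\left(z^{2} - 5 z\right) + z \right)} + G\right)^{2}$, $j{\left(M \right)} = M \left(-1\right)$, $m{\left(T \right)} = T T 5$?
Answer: $1652$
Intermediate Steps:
$A{\left(U,R \right)} = 36$ ($A{\left(U,R \right)} = 9 \cdot 4 = 36$)
$m{\left(T \right)} = 5 T^{2}$ ($m{\left(T \right)} = T^{2} \cdot 5 = 5 T^{2}$)
$G = -34$ ($G = 2 - 36 = -34$)
$j{\left(M \right)} = - M$
$p{\left(z \right)} = \left(-34 + 5 \left(z^{2} - 4 z\right)^{2}\right)^{2}$ ($p{\left(z \right)} = \left(5 \left(\left(z^{2} - 5 z\right) + z\right)^{2} - 34\right)^{2} = \left(5 \left(z^{2} - 4 z\right)^{2} - 34\right)^{2} = \left(-34 + 5 \left(z^{2} - 4 z\right)^{2}\right)^{2}$)
$496 + p{\left(j{\left(-4 \right)} \right)} = 496 + \left(-34 + 5 \left(\left(-1\right) \left(-4\right)\right)^{2} \left(-4 - -4\right)^{2}\right)^{2} = 496 + \left(-34 + 5 \cdot 4^{2} \left(-4 + 4\right)^{2}\right)^{2} = 496 + \left(-34 + 5 \cdot 16 \cdot 0^{2}\right)^{2} = 496 + \left(-34 + 5 \cdot 16 \cdot 0\right)^{2} = 496 + \left(-34 + 0\right)^{2} = 496 + \left(-34\right)^{2} = 496 + 1156 = 1652$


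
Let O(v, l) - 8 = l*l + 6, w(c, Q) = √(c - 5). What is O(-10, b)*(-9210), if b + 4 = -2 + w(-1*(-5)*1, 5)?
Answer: -460500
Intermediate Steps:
w(c, Q) = √(-5 + c)
b = -6 (b = -4 + (-2 + √(-5 - 1*(-5)*1)) = -4 + (-2 + √(-5 + 5*1)) = -4 + (-2 + √(-5 + 5)) = -4 + (-2 + √0) = -4 + (-2 + 0) = -4 - 2 = -6)
O(v, l) = 14 + l² (O(v, l) = 8 + (l*l + 6) = 8 + (l² + 6) = 8 + (6 + l²) = 14 + l²)
O(-10, b)*(-9210) = (14 + (-6)²)*(-9210) = (14 + 36)*(-9210) = 50*(-9210) = -460500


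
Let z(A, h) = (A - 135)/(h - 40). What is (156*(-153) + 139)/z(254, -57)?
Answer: 2301713/119 ≈ 19342.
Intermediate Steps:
z(A, h) = (-135 + A)/(-40 + h)
(156*(-153) + 139)/z(254, -57) = (156*(-153) + 139)/(((-135 + 254)/(-40 - 57))) = (-23868 + 139)/((119/(-97))) = -23729/((-1/97*119)) = -23729/(-119/97) = -23729*(-97/119) = 2301713/119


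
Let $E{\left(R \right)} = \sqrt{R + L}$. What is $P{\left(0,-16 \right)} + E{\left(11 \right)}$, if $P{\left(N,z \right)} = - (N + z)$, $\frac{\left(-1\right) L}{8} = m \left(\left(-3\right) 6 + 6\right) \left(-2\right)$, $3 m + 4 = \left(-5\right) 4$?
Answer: $16 + \sqrt{1547} \approx 55.332$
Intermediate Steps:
$m = -8$ ($m = - \frac{4}{3} + \frac{\left(-5\right) 4}{3} = - \frac{4}{3} + \frac{1}{3} \left(-20\right) = - \frac{4}{3} - \frac{20}{3} = -8$)
$L = 1536$ ($L = - 8 - 8 \left(\left(-3\right) 6 + 6\right) \left(-2\right) = - 8 - 8 \left(-18 + 6\right) \left(-2\right) = - 8 \left(-8\right) \left(-12\right) \left(-2\right) = - 8 \cdot 96 \left(-2\right) = \left(-8\right) \left(-192\right) = 1536$)
$E{\left(R \right)} = \sqrt{1536 + R}$ ($E{\left(R \right)} = \sqrt{R + 1536} = \sqrt{1536 + R}$)
$P{\left(N,z \right)} = - N - z$
$P{\left(0,-16 \right)} + E{\left(11 \right)} = \left(\left(-1\right) 0 - -16\right) + \sqrt{1536 + 11} = \left(0 + 16\right) + \sqrt{1547} = 16 + \sqrt{1547}$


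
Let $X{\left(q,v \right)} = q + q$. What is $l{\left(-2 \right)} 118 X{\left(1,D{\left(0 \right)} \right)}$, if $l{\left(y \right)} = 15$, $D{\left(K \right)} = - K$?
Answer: $3540$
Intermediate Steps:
$X{\left(q,v \right)} = 2 q$
$l{\left(-2 \right)} 118 X{\left(1,D{\left(0 \right)} \right)} = 15 \cdot 118 \cdot 2 \cdot 1 = 1770 \cdot 2 = 3540$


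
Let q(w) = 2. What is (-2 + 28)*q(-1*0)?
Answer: 52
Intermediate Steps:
(-2 + 28)*q(-1*0) = (-2 + 28)*2 = 26*2 = 52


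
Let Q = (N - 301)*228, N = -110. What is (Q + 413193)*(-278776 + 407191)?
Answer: 41026666275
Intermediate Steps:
Q = -93708 (Q = (-110 - 301)*228 = -411*228 = -93708)
(Q + 413193)*(-278776 + 407191) = (-93708 + 413193)*(-278776 + 407191) = 319485*128415 = 41026666275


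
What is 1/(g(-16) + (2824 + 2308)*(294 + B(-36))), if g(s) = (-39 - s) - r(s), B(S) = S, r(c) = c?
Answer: 1/1324049 ≈ 7.5526e-7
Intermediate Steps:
g(s) = -39 - 2*s (g(s) = (-39 - s) - s = -39 - 2*s)
1/(g(-16) + (2824 + 2308)*(294 + B(-36))) = 1/((-39 - 2*(-16)) + (2824 + 2308)*(294 - 36)) = 1/((-39 + 32) + 5132*258) = 1/(-7 + 1324056) = 1/1324049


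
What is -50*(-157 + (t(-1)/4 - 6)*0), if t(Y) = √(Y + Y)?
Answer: 7850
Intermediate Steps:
t(Y) = √2*√Y (t(Y) = √(2*Y) = √2*√Y)
-50*(-157 + (t(-1)/4 - 6)*0) = -50*(-157 + ((√2*√(-1))/4 - 6)*0) = -50*(-157 + ((√2*I)*(¼) - 6)*0) = -50*(-157 + ((I*√2)*(¼) - 6)*0) = -50*(-157 + (I*√2/4 - 6)*0) = -50*(-157 + (-6 + I*√2/4)*0) = -50*(-157 + 0) = -50*(-157) = 7850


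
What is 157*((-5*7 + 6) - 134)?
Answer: -25591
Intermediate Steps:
157*((-5*7 + 6) - 134) = 157*((-35 + 6) - 134) = 157*(-29 - 134) = 157*(-163) = -25591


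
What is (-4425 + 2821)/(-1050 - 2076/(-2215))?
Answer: 1776430/1161837 ≈ 1.5290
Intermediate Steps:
(-4425 + 2821)/(-1050 - 2076/(-2215)) = -1604/(-1050 - 2076*(-1/2215)) = -1604/(-1050 + 2076/2215) = -1604/(-2323674/2215) = -1604*(-2215/2323674) = 1776430/1161837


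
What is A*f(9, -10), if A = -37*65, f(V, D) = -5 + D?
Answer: 36075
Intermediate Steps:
A = -2405
A*f(9, -10) = -2405*(-5 - 10) = -2405*(-15) = 36075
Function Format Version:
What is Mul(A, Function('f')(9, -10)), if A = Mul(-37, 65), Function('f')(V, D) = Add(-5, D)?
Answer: 36075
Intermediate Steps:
A = -2405
Mul(A, Function('f')(9, -10)) = Mul(-2405, Add(-5, -10)) = Mul(-2405, -15) = 36075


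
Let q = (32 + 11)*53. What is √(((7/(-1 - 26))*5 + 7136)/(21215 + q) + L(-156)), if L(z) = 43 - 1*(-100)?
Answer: √6407023202022/211446 ≈ 11.971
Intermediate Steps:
q = 2279 (q = 43*53 = 2279)
L(z) = 143 (L(z) = 43 + 100 = 143)
√(((7/(-1 - 26))*5 + 7136)/(21215 + q) + L(-156)) = √(((7/(-1 - 26))*5 + 7136)/(21215 + 2279) + 143) = √(((7/(-27))*5 + 7136)/23494 + 143) = √((-1/27*7*5 + 7136)*(1/23494) + 143) = √((-7/27*5 + 7136)*(1/23494) + 143) = √((-35/27 + 7136)*(1/23494) + 143) = √((192637/27)*(1/23494) + 143) = √(192637/634338 + 143) = √(90902971/634338) = √6407023202022/211446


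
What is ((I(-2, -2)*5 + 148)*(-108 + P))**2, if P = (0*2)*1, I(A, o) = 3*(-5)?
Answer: 62157456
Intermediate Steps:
I(A, o) = -15
P = 0 (P = 0*1 = 0)
((I(-2, -2)*5 + 148)*(-108 + P))**2 = ((-15*5 + 148)*(-108 + 0))**2 = ((-75 + 148)*(-108))**2 = (73*(-108))**2 = (-7884)**2 = 62157456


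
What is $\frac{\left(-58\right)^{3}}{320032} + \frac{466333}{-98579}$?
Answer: $- \frac{21059428563}{3943554316} \approx -5.3402$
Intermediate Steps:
$\frac{\left(-58\right)^{3}}{320032} + \frac{466333}{-98579} = \left(-195112\right) \frac{1}{320032} + 466333 \left(- \frac{1}{98579}\right) = - \frac{24389}{40004} - \frac{466333}{98579} = - \frac{21059428563}{3943554316}$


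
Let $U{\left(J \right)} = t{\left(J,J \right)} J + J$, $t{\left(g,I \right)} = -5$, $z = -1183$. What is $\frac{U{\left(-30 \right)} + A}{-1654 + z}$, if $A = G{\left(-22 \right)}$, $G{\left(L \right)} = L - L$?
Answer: $- \frac{120}{2837} \approx -0.042298$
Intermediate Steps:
$G{\left(L \right)} = 0$
$A = 0$
$U{\left(J \right)} = - 4 J$ ($U{\left(J \right)} = - 5 J + J = - 4 J$)
$\frac{U{\left(-30 \right)} + A}{-1654 + z} = \frac{\left(-4\right) \left(-30\right) + 0}{-1654 - 1183} = \frac{120 + 0}{-2837} = 120 \left(- \frac{1}{2837}\right) = - \frac{120}{2837}$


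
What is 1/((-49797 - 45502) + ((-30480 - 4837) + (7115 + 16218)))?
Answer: -1/107283 ≈ -9.3211e-6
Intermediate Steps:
1/((-49797 - 45502) + ((-30480 - 4837) + (7115 + 16218))) = 1/(-95299 + (-35317 + 23333)) = 1/(-95299 - 11984) = 1/(-107283) = -1/107283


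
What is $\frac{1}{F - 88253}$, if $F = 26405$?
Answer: $- \frac{1}{61848} \approx -1.6169 \cdot 10^{-5}$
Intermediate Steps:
$\frac{1}{F - 88253} = \frac{1}{26405 - 88253} = \frac{1}{-61848} = - \frac{1}{61848}$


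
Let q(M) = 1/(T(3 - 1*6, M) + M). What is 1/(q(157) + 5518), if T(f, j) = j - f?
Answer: 317/1749207 ≈ 0.00018122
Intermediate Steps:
q(M) = 1/(3 + 2*M) (q(M) = 1/((M - (3 - 1*6)) + M) = 1/((M - (3 - 6)) + M) = 1/((M - 1*(-3)) + M) = 1/((M + 3) + M) = 1/((3 + M) + M) = 1/(3 + 2*M))
1/(q(157) + 5518) = 1/(1/(3 + 2*157) + 5518) = 1/(1/(3 + 314) + 5518) = 1/(1/317 + 5518) = 1/(1749207/317) = 317/1749207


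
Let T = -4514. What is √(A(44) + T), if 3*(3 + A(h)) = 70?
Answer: I*√40443/3 ≈ 67.035*I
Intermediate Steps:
A(h) = 61/3 (A(h) = -3 + (⅓)*70 = -3 + 70/3 = 61/3)
√(A(44) + T) = √(61/3 - 4514) = √(-13481/3) = I*√40443/3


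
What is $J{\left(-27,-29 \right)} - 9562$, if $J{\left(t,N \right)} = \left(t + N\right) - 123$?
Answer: $-9741$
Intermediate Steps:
$J{\left(t,N \right)} = -123 + N + t$ ($J{\left(t,N \right)} = \left(N + t\right) - 123 = -123 + N + t$)
$J{\left(-27,-29 \right)} - 9562 = \left(-123 - 29 - 27\right) - 9562 = -179 - 9562 = -9741$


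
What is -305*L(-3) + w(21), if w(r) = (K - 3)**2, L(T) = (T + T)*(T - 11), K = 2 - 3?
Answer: -25604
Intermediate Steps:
K = -1
L(T) = 2*T*(-11 + T) (L(T) = (2*T)*(-11 + T) = 2*T*(-11 + T))
w(r) = 16 (w(r) = (-1 - 3)**2 = (-4)**2 = 16)
-305*L(-3) + w(21) = -610*(-3)*(-11 - 3) + 16 = -610*(-3)*(-14) + 16 = -305*84 + 16 = -25620 + 16 = -25604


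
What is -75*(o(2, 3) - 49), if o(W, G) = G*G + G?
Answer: 2775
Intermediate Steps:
o(W, G) = G + G² (o(W, G) = G² + G = G + G²)
-75*(o(2, 3) - 49) = -75*(3*(1 + 3) - 49) = -75*(3*4 - 49) = -75*(12 - 49) = -75*(-37) = 2775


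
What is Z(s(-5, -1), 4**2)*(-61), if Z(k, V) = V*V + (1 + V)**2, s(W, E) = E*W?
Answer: -33245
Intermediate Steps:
Z(k, V) = V**2 + (1 + V)**2
Z(s(-5, -1), 4**2)*(-61) = ((4**2)**2 + (1 + 4**2)**2)*(-61) = (16**2 + (1 + 16)**2)*(-61) = (256 + 17**2)*(-61) = (256 + 289)*(-61) = 545*(-61) = -33245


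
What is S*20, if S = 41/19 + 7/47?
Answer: 41200/893 ≈ 46.137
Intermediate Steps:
S = 2060/893 (S = 41*(1/19) + 7*(1/47) = 41/19 + 7/47 = 2060/893 ≈ 2.3068)
S*20 = (2060/893)*20 = 41200/893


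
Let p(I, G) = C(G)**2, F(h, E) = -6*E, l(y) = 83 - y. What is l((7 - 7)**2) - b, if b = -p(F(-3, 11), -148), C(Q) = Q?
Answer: 21987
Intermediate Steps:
p(I, G) = G**2
b = -21904 (b = -1*(-148)**2 = -1*21904 = -21904)
l((7 - 7)**2) - b = (83 - (7 - 7)**2) - 1*(-21904) = (83 - 1*0**2) + 21904 = (83 - 1*0) + 21904 = (83 + 0) + 21904 = 83 + 21904 = 21987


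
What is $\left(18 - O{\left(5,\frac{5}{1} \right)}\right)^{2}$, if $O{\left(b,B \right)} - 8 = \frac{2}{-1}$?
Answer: $144$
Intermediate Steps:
$O{\left(b,B \right)} = 6$ ($O{\left(b,B \right)} = 8 + \frac{2}{-1} = 8 + 2 \left(-1\right) = 8 - 2 = 6$)
$\left(18 - O{\left(5,\frac{5}{1} \right)}\right)^{2} = \left(18 - 6\right)^{2} = 12^{2} = 144$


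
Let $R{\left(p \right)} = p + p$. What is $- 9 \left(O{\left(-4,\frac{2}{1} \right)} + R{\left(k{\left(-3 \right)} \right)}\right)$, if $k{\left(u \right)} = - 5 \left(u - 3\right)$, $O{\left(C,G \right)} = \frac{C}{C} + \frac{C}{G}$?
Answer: $-531$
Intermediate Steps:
$O{\left(C,G \right)} = 1 + \frac{C}{G}$
$k{\left(u \right)} = 15 - 5 u$ ($k{\left(u \right)} = - 5 \left(-3 + u\right) = 15 - 5 u$)
$R{\left(p \right)} = 2 p$
$- 9 \left(O{\left(-4,\frac{2}{1} \right)} + R{\left(k{\left(-3 \right)} \right)}\right) = - 9 \left(\frac{-4 + \frac{2}{1}}{2 \cdot 1^{-1}} + 2 \left(15 - -15\right)\right) = - 9 \left(\frac{-4 + 2 \cdot 1}{2 \cdot 1} + 2 \left(15 + 15\right)\right) = - 9 \left(\frac{-4 + 2}{2} + 2 \cdot 30\right) = - 9 \left(\frac{1}{2} \left(-2\right) + 60\right) = - 9 \left(-1 + 60\right) = \left(-9\right) 59 = -531$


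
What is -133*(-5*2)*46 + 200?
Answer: 61380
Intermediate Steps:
-133*(-5*2)*46 + 200 = -(-1330)*46 + 200 = -133*(-460) + 200 = 61180 + 200 = 61380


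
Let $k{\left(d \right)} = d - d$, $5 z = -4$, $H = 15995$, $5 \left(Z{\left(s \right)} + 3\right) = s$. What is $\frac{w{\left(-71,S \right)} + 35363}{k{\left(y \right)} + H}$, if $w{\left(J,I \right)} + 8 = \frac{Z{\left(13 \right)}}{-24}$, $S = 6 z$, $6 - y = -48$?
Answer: $\frac{303043}{137100} \approx 2.2104$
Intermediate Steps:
$Z{\left(s \right)} = -3 + \frac{s}{5}$
$z = - \frac{4}{5}$ ($z = \frac{1}{5} \left(-4\right) = - \frac{4}{5} \approx -0.8$)
$y = 54$ ($y = 6 - -48 = 6 + 48 = 54$)
$S = - \frac{24}{5}$ ($S = 6 \left(- \frac{4}{5}\right) = - \frac{24}{5} \approx -4.8$)
$w{\left(J,I \right)} = - \frac{479}{60}$ ($w{\left(J,I \right)} = -8 + \frac{-3 + \frac{1}{5} \cdot 13}{-24} = -8 + \left(-3 + \frac{13}{5}\right) \left(- \frac{1}{24}\right) = -8 - - \frac{1}{60} = -8 + \frac{1}{60} = - \frac{479}{60}$)
$k{\left(d \right)} = 0$
$\frac{w{\left(-71,S \right)} + 35363}{k{\left(y \right)} + H} = \frac{- \frac{479}{60} + 35363}{0 + 15995} = \frac{2121301}{60 \cdot 15995} = \frac{2121301}{60} \cdot \frac{1}{15995} = \frac{303043}{137100}$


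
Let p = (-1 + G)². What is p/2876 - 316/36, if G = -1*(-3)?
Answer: -56792/6471 ≈ -8.7764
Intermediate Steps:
G = 3
p = 4 (p = (-1 + 3)² = 2² = 4)
p/2876 - 316/36 = 4/2876 - 316/36 = 4*(1/2876) - 316*1/36 = 1/719 - 79/9 = -56792/6471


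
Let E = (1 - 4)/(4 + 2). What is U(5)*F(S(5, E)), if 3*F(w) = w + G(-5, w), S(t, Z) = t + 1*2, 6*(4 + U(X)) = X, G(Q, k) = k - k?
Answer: -133/18 ≈ -7.3889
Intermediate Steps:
E = -½ (E = -3/6 = -3*⅙ = -½ ≈ -0.50000)
G(Q, k) = 0
U(X) = -4 + X/6
S(t, Z) = 2 + t (S(t, Z) = t + 2 = 2 + t)
F(w) = w/3 (F(w) = (w + 0)/3 = w/3)
U(5)*F(S(5, E)) = (-4 + (⅙)*5)*((2 + 5)/3) = (-4 + ⅚)*((⅓)*7) = -19/6*7/3 = -133/18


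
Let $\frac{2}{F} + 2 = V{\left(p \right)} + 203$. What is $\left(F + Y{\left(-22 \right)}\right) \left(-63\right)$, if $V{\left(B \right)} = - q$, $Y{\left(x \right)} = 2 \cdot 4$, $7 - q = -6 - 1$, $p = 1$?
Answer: $- \frac{94374}{187} \approx -504.67$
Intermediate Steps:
$q = 14$ ($q = 7 - \left(-6 - 1\right) = 7 - -7 = 7 + 7 = 14$)
$Y{\left(x \right)} = 8$
$V{\left(B \right)} = -14$ ($V{\left(B \right)} = \left(-1\right) 14 = -14$)
$F = \frac{2}{187}$ ($F = \frac{2}{-2 + \left(-14 + 203\right)} = \frac{2}{-2 + 189} = \frac{2}{187} \approx 0.010695$)
$\left(F + Y{\left(-22 \right)}\right) \left(-63\right) = \left(\frac{2}{187} + 8\right) \left(-63\right) = \frac{1498}{187} \left(-63\right) = - \frac{94374}{187}$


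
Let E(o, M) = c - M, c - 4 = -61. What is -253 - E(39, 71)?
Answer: -125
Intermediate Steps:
c = -57 (c = 4 - 61 = -57)
E(o, M) = -57 - M
-253 - E(39, 71) = -253 - (-57 - 1*71) = -253 - (-57 - 71) = -253 - 1*(-128) = -253 + 128 = -125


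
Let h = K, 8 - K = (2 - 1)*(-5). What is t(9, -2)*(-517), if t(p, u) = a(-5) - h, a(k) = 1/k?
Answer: 34122/5 ≈ 6824.4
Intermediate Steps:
K = 13 (K = 8 - (2 - 1)*(-5) = 8 - (-5) = 8 - 1*(-5) = 8 + 5 = 13)
h = 13
t(p, u) = -66/5 (t(p, u) = 1/(-5) - 1*13 = -⅕ - 13 = -66/5)
t(9, -2)*(-517) = -66/5*(-517) = 34122/5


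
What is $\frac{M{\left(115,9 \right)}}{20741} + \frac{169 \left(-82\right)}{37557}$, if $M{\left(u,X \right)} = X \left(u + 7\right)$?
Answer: $- \frac{18937784}{59920749} \approx -0.31605$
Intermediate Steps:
$M{\left(u,X \right)} = X \left(7 + u\right)$
$\frac{M{\left(115,9 \right)}}{20741} + \frac{169 \left(-82\right)}{37557} = \frac{9 \left(7 + 115\right)}{20741} + \frac{169 \left(-82\right)}{37557} = 9 \cdot 122 \cdot \frac{1}{20741} - \frac{1066}{2889} = 1098 \cdot \frac{1}{20741} - \frac{1066}{2889} = \frac{1098}{20741} - \frac{1066}{2889} = - \frac{18937784}{59920749}$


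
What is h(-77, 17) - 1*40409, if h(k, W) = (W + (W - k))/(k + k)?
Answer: -6223097/154 ≈ -40410.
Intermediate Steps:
h(k, W) = (-k + 2*W)/(2*k) (h(k, W) = (-k + 2*W)/((2*k)) = (-k + 2*W)*(1/(2*k)) = (-k + 2*W)/(2*k))
h(-77, 17) - 1*40409 = (17 - 1/2*(-77))/(-77) - 1*40409 = -(17 + 77/2)/77 - 40409 = -1/77*111/2 - 40409 = -111/154 - 40409 = -6223097/154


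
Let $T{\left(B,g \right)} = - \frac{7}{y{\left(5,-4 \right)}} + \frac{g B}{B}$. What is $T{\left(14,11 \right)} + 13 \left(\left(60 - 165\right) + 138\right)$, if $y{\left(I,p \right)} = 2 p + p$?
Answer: $\frac{5287}{12} \approx 440.58$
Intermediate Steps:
$y{\left(I,p \right)} = 3 p$
$T{\left(B,g \right)} = \frac{7}{12} + g$ ($T{\left(B,g \right)} = - \frac{7}{3 \left(-4\right)} + \frac{g B}{B} = - \frac{7}{-12} + \frac{B g}{B} = \left(-7\right) \left(- \frac{1}{12}\right) + g = \frac{7}{12} + g$)
$T{\left(14,11 \right)} + 13 \left(\left(60 - 165\right) + 138\right) = \left(\frac{7}{12} + 11\right) + 13 \left(\left(60 - 165\right) + 138\right) = \frac{139}{12} + 13 \left(-105 + 138\right) = \frac{139}{12} + 13 \cdot 33 = \frac{139}{12} + 429 = \frac{5287}{12}$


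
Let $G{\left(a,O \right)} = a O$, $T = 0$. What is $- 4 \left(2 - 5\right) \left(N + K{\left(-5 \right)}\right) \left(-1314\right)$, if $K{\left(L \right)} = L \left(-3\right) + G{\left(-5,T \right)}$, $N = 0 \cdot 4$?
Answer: $-236520$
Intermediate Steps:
$G{\left(a,O \right)} = O a$
$N = 0$
$K{\left(L \right)} = - 3 L$ ($K{\left(L \right)} = L \left(-3\right) + 0 \left(-5\right) = - 3 L + 0 = - 3 L$)
$- 4 \left(2 - 5\right) \left(N + K{\left(-5 \right)}\right) \left(-1314\right) = - 4 \left(2 - 5\right) \left(0 - -15\right) \left(-1314\right) = \left(-4\right) \left(-3\right) \left(0 + 15\right) \left(-1314\right) = 12 \cdot 15 \left(-1314\right) = 180 \left(-1314\right) = -236520$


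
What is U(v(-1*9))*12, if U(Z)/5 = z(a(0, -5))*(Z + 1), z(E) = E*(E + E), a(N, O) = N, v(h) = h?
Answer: 0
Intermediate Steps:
z(E) = 2*E² (z(E) = E*(2*E) = 2*E²)
U(Z) = 0 (U(Z) = 5*((2*0²)*(Z + 1)) = 5*((2*0)*(1 + Z)) = 5*(0*(1 + Z)) = 5*0 = 0)
U(v(-1*9))*12 = 0*12 = 0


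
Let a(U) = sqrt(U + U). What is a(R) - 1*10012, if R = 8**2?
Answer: -10012 + 8*sqrt(2) ≈ -10001.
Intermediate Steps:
R = 64
a(U) = sqrt(2)*sqrt(U) (a(U) = sqrt(2*U) = sqrt(2)*sqrt(U))
a(R) - 1*10012 = sqrt(2)*sqrt(64) - 1*10012 = sqrt(2)*8 - 10012 = 8*sqrt(2) - 10012 = -10012 + 8*sqrt(2)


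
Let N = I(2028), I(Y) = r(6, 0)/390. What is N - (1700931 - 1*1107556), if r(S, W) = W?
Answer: -593375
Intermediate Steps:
I(Y) = 0 (I(Y) = 0/390 = 0*(1/390) = 0)
N = 0
N - (1700931 - 1*1107556) = 0 - (1700931 - 1*1107556) = 0 - (1700931 - 1107556) = 0 - 1*593375 = 0 - 593375 = -593375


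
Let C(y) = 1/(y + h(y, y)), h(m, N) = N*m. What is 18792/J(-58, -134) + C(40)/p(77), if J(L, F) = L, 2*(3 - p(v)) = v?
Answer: -18863281/58220 ≈ -324.00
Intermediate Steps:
p(v) = 3 - v/2
C(y) = 1/(y + y**2) (C(y) = 1/(y + y*y) = 1/(y + y**2))
18792/J(-58, -134) + C(40)/p(77) = 18792/(-58) + (1/(40*(1 + 40)))/(3 - 1/2*77) = 18792*(-1/58) + ((1/40)/41)/(3 - 77/2) = -324 + ((1/40)*(1/41))/(-71/2) = -324 + (1/1640)*(-2/71) = -324 - 1/58220 = -18863281/58220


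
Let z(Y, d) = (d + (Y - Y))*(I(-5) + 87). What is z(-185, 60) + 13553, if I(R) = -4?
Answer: 18533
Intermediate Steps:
z(Y, d) = 83*d (z(Y, d) = (d + (Y - Y))*(-4 + 87) = (d + 0)*83 = d*83 = 83*d)
z(-185, 60) + 13553 = 83*60 + 13553 = 4980 + 13553 = 18533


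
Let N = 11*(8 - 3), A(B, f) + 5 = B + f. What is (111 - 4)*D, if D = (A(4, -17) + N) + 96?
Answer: 14231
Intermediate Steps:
A(B, f) = -5 + B + f (A(B, f) = -5 + (B + f) = -5 + B + f)
N = 55 (N = 11*5 = 55)
D = 133 (D = ((-5 + 4 - 17) + 55) + 96 = (-18 + 55) + 96 = 37 + 96 = 133)
(111 - 4)*D = (111 - 4)*133 = 107*133 = 14231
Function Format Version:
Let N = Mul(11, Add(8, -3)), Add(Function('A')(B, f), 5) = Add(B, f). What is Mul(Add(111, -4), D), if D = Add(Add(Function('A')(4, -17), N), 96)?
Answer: 14231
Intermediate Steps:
Function('A')(B, f) = Add(-5, B, f) (Function('A')(B, f) = Add(-5, Add(B, f)) = Add(-5, B, f))
N = 55 (N = Mul(11, 5) = 55)
D = 133 (D = Add(Add(Add(-5, 4, -17), 55), 96) = Add(Add(-18, 55), 96) = Add(37, 96) = 133)
Mul(Add(111, -4), D) = Mul(Add(111, -4), 133) = Mul(107, 133) = 14231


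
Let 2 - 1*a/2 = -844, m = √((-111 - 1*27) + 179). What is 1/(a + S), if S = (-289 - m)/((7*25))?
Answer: 10353385/17500829536 + 35*√41/17500829536 ≈ 0.00059161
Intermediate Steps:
m = √41 (m = √((-111 - 27) + 179) = √(-138 + 179) = √41 ≈ 6.4031)
a = 1692 (a = 4 - 2*(-844) = 4 + 1688 = 1692)
S = -289/175 - √41/175 (S = (-289 - √41)/((7*25)) = (-289 - √41)/175 = (-289 - √41)*(1/175) = -289/175 - √41/175 ≈ -1.6880)
1/(a + S) = 1/(1692 + (-289/175 - √41/175)) = 1/(295811/175 - √41/175)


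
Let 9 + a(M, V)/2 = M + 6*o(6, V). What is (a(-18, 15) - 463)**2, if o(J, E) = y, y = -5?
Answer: 332929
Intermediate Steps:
o(J, E) = -5
a(M, V) = -78 + 2*M (a(M, V) = -18 + 2*(M + 6*(-5)) = -18 + 2*(M - 30) = -18 + 2*(-30 + M) = -18 + (-60 + 2*M) = -78 + 2*M)
(a(-18, 15) - 463)**2 = ((-78 + 2*(-18)) - 463)**2 = ((-78 - 36) - 463)**2 = (-114 - 463)**2 = (-577)**2 = 332929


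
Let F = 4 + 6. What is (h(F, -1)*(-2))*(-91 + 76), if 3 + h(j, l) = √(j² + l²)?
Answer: -90 + 30*√101 ≈ 211.50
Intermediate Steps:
F = 10
h(j, l) = -3 + √(j² + l²)
(h(F, -1)*(-2))*(-91 + 76) = ((-3 + √(10² + (-1)²))*(-2))*(-91 + 76) = ((-3 + √(100 + 1))*(-2))*(-15) = ((-3 + √101)*(-2))*(-15) = (6 - 2*√101)*(-15) = -90 + 30*√101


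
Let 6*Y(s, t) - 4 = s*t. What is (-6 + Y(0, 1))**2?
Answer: 256/9 ≈ 28.444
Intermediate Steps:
Y(s, t) = 2/3 + s*t/6 (Y(s, t) = 2/3 + (s*t)/6 = 2/3 + s*t/6)
(-6 + Y(0, 1))**2 = (-6 + (2/3 + (1/6)*0*1))**2 = (-6 + (2/3 + 0))**2 = (-6 + 2/3)**2 = (-16/3)**2 = 256/9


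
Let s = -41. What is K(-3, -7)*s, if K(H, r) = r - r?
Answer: 0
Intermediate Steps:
K(H, r) = 0
K(-3, -7)*s = 0*(-41) = 0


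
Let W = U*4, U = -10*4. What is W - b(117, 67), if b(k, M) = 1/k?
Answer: -18721/117 ≈ -160.01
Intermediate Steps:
U = -40
W = -160 (W = -40*4 = -160)
W - b(117, 67) = -160 - 1/117 = -18721/117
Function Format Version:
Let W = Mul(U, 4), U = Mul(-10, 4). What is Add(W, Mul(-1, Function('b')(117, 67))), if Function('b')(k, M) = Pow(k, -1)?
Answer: Rational(-18721, 117) ≈ -160.01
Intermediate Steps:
U = -40
W = -160 (W = Mul(-40, 4) = -160)
Add(W, Mul(-1, Function('b')(117, 67))) = Add(-160, Mul(-1, Pow(117, -1))) = Add(-160, Mul(-1, Rational(1, 117))) = Add(-160, Rational(-1, 117)) = Rational(-18721, 117)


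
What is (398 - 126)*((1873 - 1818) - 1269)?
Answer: -330208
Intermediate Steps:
(398 - 126)*((1873 - 1818) - 1269) = 272*(55 - 1269) = 272*(-1214) = -330208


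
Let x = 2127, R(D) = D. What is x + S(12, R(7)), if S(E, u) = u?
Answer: 2134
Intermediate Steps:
x + S(12, R(7)) = 2127 + 7 = 2134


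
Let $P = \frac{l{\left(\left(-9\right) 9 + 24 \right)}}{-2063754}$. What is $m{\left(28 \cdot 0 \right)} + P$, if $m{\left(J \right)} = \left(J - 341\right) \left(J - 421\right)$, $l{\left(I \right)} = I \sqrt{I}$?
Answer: $143561 + \frac{19 i \sqrt{57}}{687918} \approx 1.4356 \cdot 10^{5} + 0.00020852 i$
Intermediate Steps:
$l{\left(I \right)} = I^{\frac{3}{2}}$
$m{\left(J \right)} = \left(-421 + J\right) \left(-341 + J\right)$ ($m{\left(J \right)} = \left(-341 + J\right) \left(-421 + J\right) = \left(-421 + J\right) \left(-341 + J\right)$)
$P = \frac{19 i \sqrt{57}}{687918}$ ($P = \frac{\left(\left(-9\right) 9 + 24\right)^{\frac{3}{2}}}{-2063754} = \left(-81 + 24\right)^{\frac{3}{2}} \left(- \frac{1}{2063754}\right) = \left(-57\right)^{\frac{3}{2}} \left(- \frac{1}{2063754}\right) = - 57 i \sqrt{57} \left(- \frac{1}{2063754}\right) = \frac{19 i \sqrt{57}}{687918} \approx 0.00020852 i$)
$m{\left(28 \cdot 0 \right)} + P = \left(143561 + \left(28 \cdot 0\right)^{2} - 762 \cdot 28 \cdot 0\right) + \frac{19 i \sqrt{57}}{687918} = \left(143561 + 0^{2} - 0\right) + \frac{19 i \sqrt{57}}{687918} = \left(143561 + 0 + 0\right) + \frac{19 i \sqrt{57}}{687918} = 143561 + \frac{19 i \sqrt{57}}{687918}$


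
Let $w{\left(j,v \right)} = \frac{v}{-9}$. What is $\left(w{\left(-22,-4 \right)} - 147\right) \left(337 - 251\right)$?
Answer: $- \frac{113434}{9} \approx -12604.0$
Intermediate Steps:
$w{\left(j,v \right)} = - \frac{v}{9}$ ($w{\left(j,v \right)} = v \left(- \frac{1}{9}\right) = - \frac{v}{9}$)
$\left(w{\left(-22,-4 \right)} - 147\right) \left(337 - 251\right) = \left(\left(- \frac{1}{9}\right) \left(-4\right) - 147\right) \left(337 - 251\right) = \left(\frac{4}{9} + \left(-225 + 78\right)\right) 86 = \left(\frac{4}{9} - 147\right) 86 = \left(- \frac{1319}{9}\right) 86 = - \frac{113434}{9}$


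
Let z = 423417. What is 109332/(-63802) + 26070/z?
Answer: -7438284884/4502475239 ≈ -1.6520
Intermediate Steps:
109332/(-63802) + 26070/z = 109332/(-63802) + 26070/423417 = 109332*(-1/63802) + 26070*(1/423417) = -54666/31901 + 8690/141139 = -7438284884/4502475239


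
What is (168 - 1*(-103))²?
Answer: 73441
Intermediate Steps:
(168 - 1*(-103))² = (168 + 103)² = 271² = 73441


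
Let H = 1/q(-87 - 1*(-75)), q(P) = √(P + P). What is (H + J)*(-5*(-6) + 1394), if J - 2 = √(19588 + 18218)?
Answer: 2848 + 1424*√37806 - 356*I*√6/3 ≈ 2.7973e+5 - 290.67*I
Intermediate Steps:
q(P) = √2*√P (q(P) = √(2*P) = √2*√P)
H = -I*√6/12 (H = 1/(√2*√(-87 - 1*(-75))) = 1/(√2*√(-87 + 75)) = 1/(√2*√(-12)) = 1/(√2*(2*I*√3)) = 1/(2*I*√6) = -I*√6/12 ≈ -0.20412*I)
J = 2 + √37806 (J = 2 + √(19588 + 18218) = 2 + √37806 ≈ 196.44)
(H + J)*(-5*(-6) + 1394) = (-I*√6/12 + (2 + √37806))*(-5*(-6) + 1394) = (2 + √37806 - I*√6/12)*(30 + 1394) = (2 + √37806 - I*√6/12)*1424 = 2848 + 1424*√37806 - 356*I*√6/3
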